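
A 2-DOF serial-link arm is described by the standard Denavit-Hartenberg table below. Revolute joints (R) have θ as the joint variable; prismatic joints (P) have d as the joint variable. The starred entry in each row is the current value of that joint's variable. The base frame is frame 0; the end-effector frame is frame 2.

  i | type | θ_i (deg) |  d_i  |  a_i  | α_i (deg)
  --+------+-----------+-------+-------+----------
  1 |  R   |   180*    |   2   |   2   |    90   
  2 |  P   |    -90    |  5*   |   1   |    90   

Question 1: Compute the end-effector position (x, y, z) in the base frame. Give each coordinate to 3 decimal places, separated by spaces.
after link 1: o_1 = (-2.0000, 0.0000, 2.0000)
after link 2: o_2 = (-2.0000, 5.0000, 1.0000)

-2.000 5.000 1.000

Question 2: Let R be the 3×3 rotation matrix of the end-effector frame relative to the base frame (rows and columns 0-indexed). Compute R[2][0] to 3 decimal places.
-1.000

End-effector x-axis (col 0 of R) = (-0.0000,0.0000,-1.0000)
R[2][0] = -1.0000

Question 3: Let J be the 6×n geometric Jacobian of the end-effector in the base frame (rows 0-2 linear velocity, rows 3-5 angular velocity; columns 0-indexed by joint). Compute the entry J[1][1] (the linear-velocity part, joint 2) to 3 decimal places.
1.000

prismatic axis z_1 = (0.0000,1.0000,0.0000)
J_v[:, 1] = z_1; J_ω[:, 1] = (0,0,0)
entry J[1][1] = 1.0000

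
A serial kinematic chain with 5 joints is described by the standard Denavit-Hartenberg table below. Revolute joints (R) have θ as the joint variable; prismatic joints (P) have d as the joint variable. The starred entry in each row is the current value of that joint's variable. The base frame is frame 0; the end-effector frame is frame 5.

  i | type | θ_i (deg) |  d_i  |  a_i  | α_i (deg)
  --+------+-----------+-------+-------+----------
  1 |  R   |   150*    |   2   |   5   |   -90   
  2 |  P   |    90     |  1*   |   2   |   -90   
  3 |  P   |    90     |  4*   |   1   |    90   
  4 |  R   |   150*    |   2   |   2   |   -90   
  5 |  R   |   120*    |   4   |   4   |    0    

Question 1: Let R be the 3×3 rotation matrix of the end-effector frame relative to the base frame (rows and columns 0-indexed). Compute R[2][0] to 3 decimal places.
End-effector x-axis (col 0 of R) = (0.0000,0.5000,0.8660)
R[2][0] = 0.8660

0.866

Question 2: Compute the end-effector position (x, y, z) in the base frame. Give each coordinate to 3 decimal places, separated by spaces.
-4.866 0.500 1.464

after link 1: o_1 = (-4.3301, 2.5000, 2.0000)
after link 2: o_2 = (-4.8301, 1.6340, 0.0000)
after link 3: o_3 = (-0.8660, 0.5000, -0.0000)
after link 4: o_4 = (-0.8660, -1.5000, -2.0000)
after link 5: o_5 = (-4.8660, 0.5000, 1.4641)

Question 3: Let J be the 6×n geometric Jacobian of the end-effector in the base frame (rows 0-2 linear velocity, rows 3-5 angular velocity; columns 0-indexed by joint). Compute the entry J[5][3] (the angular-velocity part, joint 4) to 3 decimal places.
-1.000

axis z_3 = (-0.0000,-0.0000,-1.0000); lever o_n−o_3 = (-4.0000,-0.0000,1.4641)
cross product → J_v[:, 3] = (-0.0000,4.0000,-0.0000)
J_ω[:, 3] = z_3
entry J[5][3] = -1.0000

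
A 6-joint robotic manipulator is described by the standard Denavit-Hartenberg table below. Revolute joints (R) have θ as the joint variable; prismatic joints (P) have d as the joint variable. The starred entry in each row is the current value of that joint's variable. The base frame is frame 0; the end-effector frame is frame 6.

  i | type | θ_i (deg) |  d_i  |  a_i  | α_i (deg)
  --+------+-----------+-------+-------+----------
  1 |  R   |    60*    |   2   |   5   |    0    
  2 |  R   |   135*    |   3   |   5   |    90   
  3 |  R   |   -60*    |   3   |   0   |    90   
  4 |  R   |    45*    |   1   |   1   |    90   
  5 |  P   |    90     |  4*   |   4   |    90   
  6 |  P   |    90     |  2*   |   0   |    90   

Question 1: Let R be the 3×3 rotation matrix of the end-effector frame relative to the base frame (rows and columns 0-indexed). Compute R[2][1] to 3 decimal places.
-0.612

End-effector y-axis (col 1 of R) = (-0.5245,0.5915,-0.6124)
R[2][1] = -0.6124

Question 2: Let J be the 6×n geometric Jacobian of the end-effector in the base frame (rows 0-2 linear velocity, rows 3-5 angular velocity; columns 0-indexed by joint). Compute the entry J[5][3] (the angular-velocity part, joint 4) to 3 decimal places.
-0.500

axis z_3 = (0.8365,0.2241,-0.5000); lever o_n−o_3 = (1.9750,-0.2028,-6.7866)
cross product → J_v[:, 3] = (-1.6226,4.6896,-0.6124)
J_ω[:, 3] = z_3
entry J[5][3] = -0.5000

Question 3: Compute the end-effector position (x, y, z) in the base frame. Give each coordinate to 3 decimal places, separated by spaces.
-1.131 5.731 -1.787

after link 1: o_1 = (2.5000, 4.3301, 2.0000)
after link 2: o_2 = (-2.3296, 3.0360, 5.0000)
after link 3: o_3 = (-3.1061, 5.9338, 5.0000)
after link 4: o_4 = (-2.7941, 6.7495, 3.8876)
after link 5: o_5 = (-0.0820, 4.5480, -0.5619)
after link 6: o_6 = (-1.1310, 5.7310, -1.7866)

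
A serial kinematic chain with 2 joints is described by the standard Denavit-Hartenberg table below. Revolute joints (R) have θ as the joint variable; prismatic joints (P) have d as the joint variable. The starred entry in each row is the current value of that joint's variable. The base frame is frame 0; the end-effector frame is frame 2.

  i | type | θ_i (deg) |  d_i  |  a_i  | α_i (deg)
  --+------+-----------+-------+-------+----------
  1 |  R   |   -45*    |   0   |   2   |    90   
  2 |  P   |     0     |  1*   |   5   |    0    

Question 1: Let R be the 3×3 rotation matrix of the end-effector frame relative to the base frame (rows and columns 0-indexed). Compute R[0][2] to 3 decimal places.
-0.707

End-effector z-axis (col 2 of R) = (-0.7071,-0.7071,0.0000)
R[0][2] = -0.7071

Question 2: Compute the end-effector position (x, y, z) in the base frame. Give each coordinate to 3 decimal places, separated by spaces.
after link 1: o_1 = (1.4142, -1.4142, 0.0000)
after link 2: o_2 = (4.2426, -5.6569, 0.0000)

4.243 -5.657 0.000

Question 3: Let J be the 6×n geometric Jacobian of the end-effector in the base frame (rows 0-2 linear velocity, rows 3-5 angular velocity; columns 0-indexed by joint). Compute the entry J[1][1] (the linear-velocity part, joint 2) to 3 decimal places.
-0.707

prismatic axis z_1 = (-0.7071,-0.7071,0.0000)
J_v[:, 1] = z_1; J_ω[:, 1] = (0,0,0)
entry J[1][1] = -0.7071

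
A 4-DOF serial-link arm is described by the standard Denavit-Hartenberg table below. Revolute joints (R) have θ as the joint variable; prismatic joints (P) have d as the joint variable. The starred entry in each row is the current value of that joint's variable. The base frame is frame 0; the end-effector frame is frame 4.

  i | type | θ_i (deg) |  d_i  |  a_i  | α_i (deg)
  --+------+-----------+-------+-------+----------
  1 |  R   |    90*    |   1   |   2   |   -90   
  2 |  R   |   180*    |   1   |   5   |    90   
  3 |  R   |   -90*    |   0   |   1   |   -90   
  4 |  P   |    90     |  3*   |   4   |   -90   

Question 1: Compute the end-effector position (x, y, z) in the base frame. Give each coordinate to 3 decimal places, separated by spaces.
after link 1: o_1 = (0.0000, 2.0000, 1.0000)
after link 2: o_2 = (-1.0000, -3.0000, 1.0000)
after link 3: o_3 = (-0.0000, -3.0000, 1.0000)
after link 4: o_4 = (0.0000, -6.0000, 5.0000)

0.000 -6.000 5.000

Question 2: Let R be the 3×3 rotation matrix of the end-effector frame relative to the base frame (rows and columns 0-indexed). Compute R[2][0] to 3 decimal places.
End-effector x-axis (col 0 of R) = (0.0000,-0.0000,1.0000)
R[2][0] = 1.0000

1.000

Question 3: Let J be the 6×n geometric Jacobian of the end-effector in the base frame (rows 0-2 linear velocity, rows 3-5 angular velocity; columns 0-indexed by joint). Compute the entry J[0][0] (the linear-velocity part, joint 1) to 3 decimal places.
axis z_0 = ẑ; lever o_n−o_0 = (0.0000,-6.0000,5.0000)
cross product → J_v[:, 0] = (6.0000,0.0000,-0.0000)
J_ω[:, 0] = z_0
entry J[0][0] = 6.0000

6.000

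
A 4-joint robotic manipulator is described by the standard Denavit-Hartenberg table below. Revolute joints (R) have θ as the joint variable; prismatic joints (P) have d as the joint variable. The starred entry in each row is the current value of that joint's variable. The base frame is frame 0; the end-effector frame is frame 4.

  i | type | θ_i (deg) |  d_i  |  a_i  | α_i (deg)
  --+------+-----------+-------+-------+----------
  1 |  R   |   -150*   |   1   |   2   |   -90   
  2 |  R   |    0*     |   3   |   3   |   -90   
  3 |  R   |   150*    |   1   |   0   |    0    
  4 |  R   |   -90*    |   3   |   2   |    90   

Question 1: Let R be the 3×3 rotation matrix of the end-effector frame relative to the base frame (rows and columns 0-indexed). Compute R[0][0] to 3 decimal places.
End-effector x-axis (col 0 of R) = (-0.8660,0.5000,-0.0000)
R[0][0] = -0.8660

-0.866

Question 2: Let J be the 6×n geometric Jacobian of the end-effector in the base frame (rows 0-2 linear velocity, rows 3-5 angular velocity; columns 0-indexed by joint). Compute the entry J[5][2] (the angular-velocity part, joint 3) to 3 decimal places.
axis z_2 = (0.0000,-0.0000,-1.0000); lever o_n−o_2 = (-1.7321,1.0000,-4.0000)
cross product → J_v[:, 2] = (1.0000,1.7321,-0.0000)
J_ω[:, 2] = z_2
entry J[5][2] = -1.0000

-1.000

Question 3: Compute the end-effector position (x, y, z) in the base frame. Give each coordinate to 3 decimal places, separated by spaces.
-4.562 -4.098 -3.000

after link 1: o_1 = (-1.7321, -1.0000, 1.0000)
after link 2: o_2 = (-2.8301, -5.0981, 1.0000)
after link 3: o_3 = (-2.8301, -5.0981, 0.0000)
after link 4: o_4 = (-4.5622, -4.0981, -3.0000)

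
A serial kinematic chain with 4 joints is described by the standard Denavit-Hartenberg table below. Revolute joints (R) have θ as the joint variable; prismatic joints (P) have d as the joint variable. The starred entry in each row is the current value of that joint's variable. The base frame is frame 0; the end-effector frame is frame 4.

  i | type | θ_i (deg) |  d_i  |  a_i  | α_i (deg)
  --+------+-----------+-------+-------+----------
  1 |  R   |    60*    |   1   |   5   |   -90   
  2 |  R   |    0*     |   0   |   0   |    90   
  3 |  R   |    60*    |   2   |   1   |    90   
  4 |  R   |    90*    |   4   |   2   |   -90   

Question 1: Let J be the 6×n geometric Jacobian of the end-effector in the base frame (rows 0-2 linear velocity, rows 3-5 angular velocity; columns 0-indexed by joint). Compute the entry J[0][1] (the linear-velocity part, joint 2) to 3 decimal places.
2.000

axis z_1 = (-0.8660,0.5000,0.0000); lever o_n−o_1 = (2.9641,2.8660,4.0000)
cross product → J_v[:, 1] = (2.0000,3.4641,-3.9641)
J_ω[:, 1] = z_1
entry J[0][1] = 2.0000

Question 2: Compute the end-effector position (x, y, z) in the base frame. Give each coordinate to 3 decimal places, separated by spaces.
after link 1: o_1 = (2.5000, 4.3301, 1.0000)
after link 2: o_2 = (2.5000, 4.3301, 1.0000)
after link 3: o_3 = (2.0000, 5.1962, 3.0000)
after link 4: o_4 = (5.4641, 7.1962, 5.0000)

5.464 7.196 5.000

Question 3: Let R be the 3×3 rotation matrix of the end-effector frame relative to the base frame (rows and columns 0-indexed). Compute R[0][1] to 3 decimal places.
End-effector y-axis (col 1 of R) = (-0.8660,-0.5000,-0.0000)
R[0][1] = -0.8660

-0.866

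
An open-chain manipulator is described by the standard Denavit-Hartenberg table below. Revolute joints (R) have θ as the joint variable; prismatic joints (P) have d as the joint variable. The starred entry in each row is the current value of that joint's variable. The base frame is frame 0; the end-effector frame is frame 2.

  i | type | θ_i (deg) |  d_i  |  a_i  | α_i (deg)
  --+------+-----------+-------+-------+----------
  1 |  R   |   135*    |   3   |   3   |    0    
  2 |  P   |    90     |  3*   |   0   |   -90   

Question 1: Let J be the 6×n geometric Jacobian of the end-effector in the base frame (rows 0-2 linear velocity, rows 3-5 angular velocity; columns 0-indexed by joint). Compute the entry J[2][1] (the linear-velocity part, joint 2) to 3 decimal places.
prismatic axis z_1 = (0.0000,0.0000,1.0000)
J_v[:, 1] = z_1; J_ω[:, 1] = (0,0,0)
entry J[2][1] = 1.0000

1.000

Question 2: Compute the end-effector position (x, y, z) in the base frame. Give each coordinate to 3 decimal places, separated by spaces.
-2.121 2.121 6.000

after link 1: o_1 = (-2.1213, 2.1213, 3.0000)
after link 2: o_2 = (-2.1213, 2.1213, 6.0000)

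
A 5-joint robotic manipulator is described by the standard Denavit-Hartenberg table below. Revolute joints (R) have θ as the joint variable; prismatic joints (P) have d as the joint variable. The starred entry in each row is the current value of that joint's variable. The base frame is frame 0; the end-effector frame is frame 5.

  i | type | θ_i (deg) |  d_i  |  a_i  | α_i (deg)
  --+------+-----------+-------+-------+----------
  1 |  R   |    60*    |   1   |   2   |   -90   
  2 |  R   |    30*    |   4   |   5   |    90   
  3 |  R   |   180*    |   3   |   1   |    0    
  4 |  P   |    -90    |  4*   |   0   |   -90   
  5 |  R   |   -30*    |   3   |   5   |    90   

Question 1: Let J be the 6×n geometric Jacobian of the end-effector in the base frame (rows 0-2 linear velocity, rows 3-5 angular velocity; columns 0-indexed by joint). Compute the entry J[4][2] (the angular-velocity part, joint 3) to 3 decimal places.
0.433

axis z_2 = (0.2500,0.4330,0.8660); lever o_n−o_2 = (-3.1071,3.2787,10.2272)
cross product → J_v[:, 2] = (1.5891,-5.2476,2.1651)
J_ω[:, 2] = z_2
entry J[4][2] = 0.4330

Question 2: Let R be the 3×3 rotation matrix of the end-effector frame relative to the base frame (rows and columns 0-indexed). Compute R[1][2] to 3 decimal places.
0.125

End-effector z-axis (col 2 of R) = (0.6495,0.1250,0.7500)
R[1][2] = 0.1250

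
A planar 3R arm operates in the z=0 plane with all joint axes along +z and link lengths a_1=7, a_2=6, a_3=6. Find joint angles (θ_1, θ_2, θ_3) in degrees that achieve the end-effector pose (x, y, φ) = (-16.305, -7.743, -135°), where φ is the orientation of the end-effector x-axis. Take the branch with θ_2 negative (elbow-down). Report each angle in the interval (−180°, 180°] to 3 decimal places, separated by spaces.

wrist centre = target − a_3·(cos φ, sin φ) = (-12.0624, -3.5004)
cos θ_2 = (157.7530−7²−6²)/(2·7·6) = 0.8661; θ_2 = -29.9906° (elbow-down)
β = atan2(-3.5004,-12.0624) = -163.8179°; ψ = atan2(-2.9991,12.1966) = -13.8149°
θ_1 = β − ψ = -150.0030°
θ_3 = φ − θ_1 − θ_2 = 44.9936° (wrapped to (-180°,180°])

-150.003 -29.991 44.994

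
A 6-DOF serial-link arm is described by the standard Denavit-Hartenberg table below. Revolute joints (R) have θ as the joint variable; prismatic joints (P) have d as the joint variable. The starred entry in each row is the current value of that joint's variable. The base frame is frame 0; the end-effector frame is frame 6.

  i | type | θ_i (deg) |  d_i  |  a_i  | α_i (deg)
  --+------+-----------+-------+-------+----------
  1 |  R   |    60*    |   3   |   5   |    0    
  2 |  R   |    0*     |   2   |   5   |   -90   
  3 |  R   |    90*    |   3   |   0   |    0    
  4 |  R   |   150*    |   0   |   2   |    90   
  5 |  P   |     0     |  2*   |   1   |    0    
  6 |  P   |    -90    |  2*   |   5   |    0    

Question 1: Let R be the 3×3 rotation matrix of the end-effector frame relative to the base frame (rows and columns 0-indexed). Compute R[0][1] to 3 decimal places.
End-effector y-axis (col 1 of R) = (-0.2500,-0.4330,0.8660)
R[0][1] = -0.2500

-0.250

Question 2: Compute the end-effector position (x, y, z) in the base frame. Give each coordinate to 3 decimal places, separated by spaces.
after link 1: o_1 = (2.5000, 4.3301, 3.0000)
after link 2: o_2 = (5.0000, 8.6603, 5.0000)
after link 3: o_3 = (2.4019, 10.1603, 5.0000)
after link 4: o_4 = (1.9019, 9.2942, 6.7321)
after link 5: o_5 = (0.7859, 7.3612, 6.5981)
after link 6: o_6 = (4.2500, 3.3612, 5.5981)

4.250 3.361 5.598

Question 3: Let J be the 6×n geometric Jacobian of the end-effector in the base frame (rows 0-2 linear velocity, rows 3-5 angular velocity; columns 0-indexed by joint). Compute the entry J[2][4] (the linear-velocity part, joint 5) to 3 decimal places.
prismatic axis z_4 = (-0.4330,-0.7500,-0.5000)
J_v[:, 4] = z_4; J_ω[:, 4] = (0,0,0)
entry J[2][4] = -0.5000

-0.500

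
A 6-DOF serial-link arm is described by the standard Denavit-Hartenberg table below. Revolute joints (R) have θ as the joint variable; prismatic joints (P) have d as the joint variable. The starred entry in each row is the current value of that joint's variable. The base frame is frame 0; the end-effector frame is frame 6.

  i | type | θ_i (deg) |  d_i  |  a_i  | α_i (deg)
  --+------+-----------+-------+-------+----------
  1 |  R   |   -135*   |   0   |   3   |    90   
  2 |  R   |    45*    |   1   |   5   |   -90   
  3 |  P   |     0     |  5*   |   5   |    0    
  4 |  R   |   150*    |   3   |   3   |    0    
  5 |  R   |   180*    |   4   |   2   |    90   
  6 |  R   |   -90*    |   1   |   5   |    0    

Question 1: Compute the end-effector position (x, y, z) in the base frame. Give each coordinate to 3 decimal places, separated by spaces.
after link 1: o_1 = (-2.1213, -2.1213, 0.0000)
after link 2: o_2 = (-5.3284, -3.9142, 3.5355)
after link 3: o_3 = (-5.3284, -3.9142, 10.6066)
after link 4: o_4 = (-1.4687, -2.1758, 10.8908)
after link 5: o_5 = (-1.0419, -0.3348, 14.9440)
after link 6: o_6 = (-3.9042, -1.9724, 11.0549)

-3.904 -1.972 11.055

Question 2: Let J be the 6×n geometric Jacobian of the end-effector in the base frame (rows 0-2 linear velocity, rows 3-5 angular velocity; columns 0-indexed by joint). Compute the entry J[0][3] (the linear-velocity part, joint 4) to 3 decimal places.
axis z_3 = (0.5000,0.5000,0.7071); lever o_n−o_3 = (1.4242,1.9418,0.4483)
cross product → J_v[:, 3] = (-1.1489,0.7829,0.2588)
J_ω[:, 3] = z_3
entry J[0][3] = -1.1489

-1.149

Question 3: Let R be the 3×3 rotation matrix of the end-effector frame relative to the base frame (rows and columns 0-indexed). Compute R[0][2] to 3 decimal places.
-0.362

End-effector z-axis (col 2 of R) = (-0.3624,0.8624,-0.3536)
R[0][2] = -0.3624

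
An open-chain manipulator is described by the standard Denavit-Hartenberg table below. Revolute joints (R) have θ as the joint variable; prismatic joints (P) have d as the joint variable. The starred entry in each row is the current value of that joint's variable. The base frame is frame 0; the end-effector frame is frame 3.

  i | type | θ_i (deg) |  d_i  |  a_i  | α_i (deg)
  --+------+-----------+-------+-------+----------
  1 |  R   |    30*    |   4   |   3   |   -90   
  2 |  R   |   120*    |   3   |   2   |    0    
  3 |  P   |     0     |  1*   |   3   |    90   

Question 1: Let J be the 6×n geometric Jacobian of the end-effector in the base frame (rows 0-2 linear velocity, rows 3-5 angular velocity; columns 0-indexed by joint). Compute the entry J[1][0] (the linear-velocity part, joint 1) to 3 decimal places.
-1.567

axis z_0 = ẑ; lever o_n−o_0 = (-1.5670,3.7141,-0.3301)
cross product → J_v[:, 0] = (-3.7141,-1.5670,0.0000)
J_ω[:, 0] = z_0
entry J[1][0] = -1.5670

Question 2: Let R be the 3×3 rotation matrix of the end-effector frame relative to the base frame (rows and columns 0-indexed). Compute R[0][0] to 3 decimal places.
-0.433

End-effector x-axis (col 0 of R) = (-0.4330,-0.2500,-0.8660)
R[0][0] = -0.4330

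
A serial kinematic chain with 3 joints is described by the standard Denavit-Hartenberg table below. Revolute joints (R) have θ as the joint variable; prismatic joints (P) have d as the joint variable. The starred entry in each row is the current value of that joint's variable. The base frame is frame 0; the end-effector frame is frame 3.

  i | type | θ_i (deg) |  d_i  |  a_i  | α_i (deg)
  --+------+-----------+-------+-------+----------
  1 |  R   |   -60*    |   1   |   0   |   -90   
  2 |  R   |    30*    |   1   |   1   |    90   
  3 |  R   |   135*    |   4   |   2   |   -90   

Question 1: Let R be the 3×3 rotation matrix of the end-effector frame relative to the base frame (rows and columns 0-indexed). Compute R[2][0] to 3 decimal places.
0.354

End-effector x-axis (col 0 of R) = (0.3062,0.8839,0.3536)
R[2][0] = 0.3536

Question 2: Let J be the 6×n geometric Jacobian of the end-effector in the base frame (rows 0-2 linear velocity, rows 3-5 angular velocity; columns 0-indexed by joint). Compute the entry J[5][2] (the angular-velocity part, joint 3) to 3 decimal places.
axis z_2 = (0.2500,-0.4330,0.8660); lever o_n−o_2 = (1.6124,0.0357,4.1712)
cross product → J_v[:, 2] = (-1.8371,0.3536,0.7071)
J_ω[:, 2] = z_2
entry J[5][2] = 0.8660

0.866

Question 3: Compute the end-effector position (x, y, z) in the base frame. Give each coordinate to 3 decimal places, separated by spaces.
2.911 -0.214 4.671

after link 1: o_1 = (0.0000, 0.0000, 1.0000)
after link 2: o_2 = (1.2990, -0.2500, 0.5000)
after link 3: o_3 = (2.9114, -0.2143, 4.6712)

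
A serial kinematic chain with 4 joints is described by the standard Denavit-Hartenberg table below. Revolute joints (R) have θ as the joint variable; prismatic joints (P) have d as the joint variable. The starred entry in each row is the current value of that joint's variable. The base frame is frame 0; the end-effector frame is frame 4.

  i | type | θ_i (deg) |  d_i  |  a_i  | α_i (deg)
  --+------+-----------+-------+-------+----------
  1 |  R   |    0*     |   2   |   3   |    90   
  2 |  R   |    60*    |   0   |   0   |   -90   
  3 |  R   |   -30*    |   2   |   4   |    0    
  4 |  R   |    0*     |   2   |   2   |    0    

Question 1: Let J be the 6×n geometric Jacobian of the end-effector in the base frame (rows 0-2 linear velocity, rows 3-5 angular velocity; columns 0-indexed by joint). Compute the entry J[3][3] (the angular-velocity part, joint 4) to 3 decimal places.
axis z_3 = (-0.8660,-0.0000,0.5000); lever o_n−o_3 = (-0.8660,-1.0000,2.5000)
cross product → J_v[:, 3] = (0.5000,1.7321,0.8660)
J_ω[:, 3] = z_3
entry J[3][3] = -0.8660

-0.866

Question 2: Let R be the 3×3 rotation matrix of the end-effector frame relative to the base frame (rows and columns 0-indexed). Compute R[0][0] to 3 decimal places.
0.433

End-effector x-axis (col 0 of R) = (0.4330,-0.5000,0.7500)
R[0][0] = 0.4330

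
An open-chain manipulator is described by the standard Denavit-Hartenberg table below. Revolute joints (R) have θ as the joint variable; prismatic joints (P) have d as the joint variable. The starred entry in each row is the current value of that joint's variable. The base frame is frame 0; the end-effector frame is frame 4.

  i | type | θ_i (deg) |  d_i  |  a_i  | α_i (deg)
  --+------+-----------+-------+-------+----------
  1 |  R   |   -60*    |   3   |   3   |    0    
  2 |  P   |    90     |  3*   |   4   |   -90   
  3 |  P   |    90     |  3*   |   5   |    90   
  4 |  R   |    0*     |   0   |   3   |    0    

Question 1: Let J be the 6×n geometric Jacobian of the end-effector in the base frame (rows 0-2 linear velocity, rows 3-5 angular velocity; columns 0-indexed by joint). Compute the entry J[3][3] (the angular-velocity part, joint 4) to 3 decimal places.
axis z_3 = (0.8660,0.5000,0.0000); lever o_n−o_3 = (0.0000,0.0000,-3.0000)
cross product → J_v[:, 3] = (-1.5000,2.5981,0.0000)
J_ω[:, 3] = z_3
entry J[3][3] = 0.8660

0.866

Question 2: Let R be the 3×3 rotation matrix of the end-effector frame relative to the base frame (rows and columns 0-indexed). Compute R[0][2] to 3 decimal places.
End-effector z-axis (col 2 of R) = (0.8660,0.5000,0.0000)
R[0][2] = 0.8660

0.866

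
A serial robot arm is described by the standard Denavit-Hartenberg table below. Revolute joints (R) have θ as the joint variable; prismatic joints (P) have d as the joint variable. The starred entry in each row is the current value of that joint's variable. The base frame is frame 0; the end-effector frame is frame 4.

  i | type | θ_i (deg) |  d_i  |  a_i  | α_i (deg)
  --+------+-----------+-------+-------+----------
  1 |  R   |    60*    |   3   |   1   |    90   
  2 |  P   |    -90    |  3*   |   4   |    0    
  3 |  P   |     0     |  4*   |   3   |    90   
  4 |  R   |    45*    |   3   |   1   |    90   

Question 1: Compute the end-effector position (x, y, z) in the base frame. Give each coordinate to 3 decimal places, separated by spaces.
5.675 -5.586 -4.707

after link 1: o_1 = (0.5000, 0.8660, 3.0000)
after link 2: o_2 = (3.0981, -0.6340, -1.0000)
after link 3: o_3 = (6.5622, -2.6340, -4.0000)
after link 4: o_4 = (5.6746, -5.5856, -4.7071)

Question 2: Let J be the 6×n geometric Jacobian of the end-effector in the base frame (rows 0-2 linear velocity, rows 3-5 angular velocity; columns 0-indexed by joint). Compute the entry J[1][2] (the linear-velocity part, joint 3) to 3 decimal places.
prismatic axis z_2 = (0.8660,-0.5000,0.0000)
J_v[:, 2] = z_2; J_ω[:, 2] = (0,0,0)
entry J[1][2] = -0.5000

-0.500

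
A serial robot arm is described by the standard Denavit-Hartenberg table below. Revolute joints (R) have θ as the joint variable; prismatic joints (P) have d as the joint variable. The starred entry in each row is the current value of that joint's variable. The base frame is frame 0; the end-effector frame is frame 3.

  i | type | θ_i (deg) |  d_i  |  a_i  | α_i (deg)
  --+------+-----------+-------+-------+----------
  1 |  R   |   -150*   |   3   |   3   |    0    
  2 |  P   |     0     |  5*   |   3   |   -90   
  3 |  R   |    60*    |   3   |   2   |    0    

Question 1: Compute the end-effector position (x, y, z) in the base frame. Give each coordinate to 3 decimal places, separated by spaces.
-4.562 -6.098 6.268

after link 1: o_1 = (-2.5981, -1.5000, 3.0000)
after link 2: o_2 = (-5.1962, -3.0000, 8.0000)
after link 3: o_3 = (-4.5622, -6.0981, 6.2679)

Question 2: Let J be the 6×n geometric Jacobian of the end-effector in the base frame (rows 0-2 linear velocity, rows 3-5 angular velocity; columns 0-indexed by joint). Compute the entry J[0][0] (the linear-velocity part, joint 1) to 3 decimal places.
axis z_0 = ẑ; lever o_n−o_0 = (-4.5622,-6.0981,6.2679)
cross product → J_v[:, 0] = (6.0981,-4.5622,0.0000)
J_ω[:, 0] = z_0
entry J[0][0] = 6.0981

6.098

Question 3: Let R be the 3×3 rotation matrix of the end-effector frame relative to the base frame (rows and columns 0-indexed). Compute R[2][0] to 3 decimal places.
End-effector x-axis (col 0 of R) = (-0.4330,-0.2500,-0.8660)
R[2][0] = -0.8660

-0.866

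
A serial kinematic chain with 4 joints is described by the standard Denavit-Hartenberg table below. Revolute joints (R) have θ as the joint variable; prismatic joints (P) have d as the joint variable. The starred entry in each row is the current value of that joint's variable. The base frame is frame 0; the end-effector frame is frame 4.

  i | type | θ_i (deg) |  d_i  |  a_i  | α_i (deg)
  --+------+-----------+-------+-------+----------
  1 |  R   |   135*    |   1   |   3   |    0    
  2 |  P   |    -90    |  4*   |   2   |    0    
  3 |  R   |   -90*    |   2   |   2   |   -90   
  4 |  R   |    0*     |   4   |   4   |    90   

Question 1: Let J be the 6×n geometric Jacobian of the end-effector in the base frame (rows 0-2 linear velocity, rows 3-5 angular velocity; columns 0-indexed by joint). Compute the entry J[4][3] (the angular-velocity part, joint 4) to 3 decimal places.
axis z_3 = (0.7071,0.7071,0.0000); lever o_n−o_3 = (5.6569,-0.0000,0.0000)
cross product → J_v[:, 3] = (0.0000,0.0000,-4.0000)
J_ω[:, 3] = z_3
entry J[4][3] = 0.7071

0.707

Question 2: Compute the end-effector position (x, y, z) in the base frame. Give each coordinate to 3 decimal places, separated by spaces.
after link 1: o_1 = (-2.1213, 2.1213, 1.0000)
after link 2: o_2 = (-0.7071, 3.5355, 5.0000)
after link 3: o_3 = (0.7071, 2.1213, 7.0000)
after link 4: o_4 = (6.3640, 2.1213, 7.0000)

6.364 2.121 7.000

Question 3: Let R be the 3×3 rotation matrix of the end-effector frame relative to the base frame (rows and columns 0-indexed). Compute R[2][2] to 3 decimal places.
End-effector z-axis (col 2 of R) = (0.0000,0.0000,1.0000)
R[2][2] = 1.0000

1.000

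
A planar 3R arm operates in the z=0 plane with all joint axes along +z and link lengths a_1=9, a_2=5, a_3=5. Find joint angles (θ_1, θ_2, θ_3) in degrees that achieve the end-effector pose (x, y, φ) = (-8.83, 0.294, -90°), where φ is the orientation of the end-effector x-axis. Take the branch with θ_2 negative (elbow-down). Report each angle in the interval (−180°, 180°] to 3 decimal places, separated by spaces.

wrist centre = target − a_3·(cos φ, sin φ) = (-8.8300, 5.2940)
cos θ_2 = (105.9953−9²−5²)/(2·9·5) = -0.0001; θ_2 = -90.0030° (elbow-down)
β = atan2(5.2940,-8.8300) = 149.0553°; ψ = atan2(-5.0000,8.9997) = -29.0553°
θ_1 = β − ψ = 178.1106°
θ_3 = φ − θ_1 − θ_2 = -178.1077° (wrapped to (-180°,180°])

178.111 -90.003 -178.108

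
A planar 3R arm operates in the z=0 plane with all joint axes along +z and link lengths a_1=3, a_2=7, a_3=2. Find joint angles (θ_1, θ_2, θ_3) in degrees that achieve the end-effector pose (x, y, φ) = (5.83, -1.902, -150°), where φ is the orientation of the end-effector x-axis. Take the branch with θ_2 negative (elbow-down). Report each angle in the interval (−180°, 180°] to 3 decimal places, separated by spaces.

60.001 -90.002 -119.999

wrist centre = target − a_3·(cos φ, sin φ) = (7.5621, -0.9020)
cos θ_2 = (57.9982−3²−7²)/(2·3·7) = -0.0000; θ_2 = -90.0024° (elbow-down)
β = atan2(-0.9020,7.5621) = -6.8021°; ψ = atan2(-7.0000,2.9997) = -66.8035°
θ_1 = β − ψ = 60.0014°
θ_3 = φ − θ_1 − θ_2 = -119.9989° (wrapped to (-180°,180°])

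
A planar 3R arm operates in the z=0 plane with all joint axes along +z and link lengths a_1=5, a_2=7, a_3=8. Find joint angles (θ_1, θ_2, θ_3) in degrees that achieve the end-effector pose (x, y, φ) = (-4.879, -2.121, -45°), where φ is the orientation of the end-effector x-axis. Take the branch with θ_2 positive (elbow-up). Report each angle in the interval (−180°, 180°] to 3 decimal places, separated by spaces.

wrist centre = target − a_3·(cos φ, sin φ) = (-10.5359, 3.5359)
cos θ_2 = (123.5065−5²−7²)/(2·5·7) = 0.7072; θ_2 = 44.9896° (elbow-up)
β = atan2(3.5359,-10.5359) = 161.4481°; ψ = atan2(4.9488,9.9506) = 26.4429°
θ_1 = β − ψ = 135.0052°
θ_3 = φ − θ_1 − θ_2 = 135.0052° (wrapped to (-180°,180°])

135.005 44.990 135.005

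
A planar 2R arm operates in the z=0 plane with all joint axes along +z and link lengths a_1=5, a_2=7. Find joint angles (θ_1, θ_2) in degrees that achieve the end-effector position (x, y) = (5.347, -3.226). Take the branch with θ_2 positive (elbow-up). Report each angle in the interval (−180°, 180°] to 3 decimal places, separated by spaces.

-107.208 120.002

cos θ_2 = (38.9975−5²−7²)/(2·5·7) = -0.5000; θ_2 = 120.0024° (elbow-up)
β = atan2(-3.2260,5.3470) = -31.1038°; ψ = atan2(6.0620,1.4997) = 76.1040°
θ_1 = β − ψ = -107.2078°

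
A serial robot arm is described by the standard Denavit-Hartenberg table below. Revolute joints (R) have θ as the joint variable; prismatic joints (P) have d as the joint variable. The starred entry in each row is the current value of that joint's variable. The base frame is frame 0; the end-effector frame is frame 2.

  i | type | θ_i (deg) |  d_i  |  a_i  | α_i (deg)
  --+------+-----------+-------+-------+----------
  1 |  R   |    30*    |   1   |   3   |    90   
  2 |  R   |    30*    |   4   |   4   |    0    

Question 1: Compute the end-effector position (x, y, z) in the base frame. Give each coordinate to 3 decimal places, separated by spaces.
after link 1: o_1 = (2.5981, 1.5000, 1.0000)
after link 2: o_2 = (7.5981, -0.2321, 3.0000)

7.598 -0.232 3.000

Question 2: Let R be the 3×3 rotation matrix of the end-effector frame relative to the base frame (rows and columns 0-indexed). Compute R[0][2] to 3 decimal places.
0.500

End-effector z-axis (col 2 of R) = (0.5000,-0.8660,0.0000)
R[0][2] = 0.5000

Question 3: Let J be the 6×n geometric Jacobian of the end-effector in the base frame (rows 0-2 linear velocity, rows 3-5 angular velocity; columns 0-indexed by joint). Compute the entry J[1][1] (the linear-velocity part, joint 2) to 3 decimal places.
-1.000

axis z_1 = (0.5000,-0.8660,0.0000); lever o_n−o_1 = (5.0000,-1.7321,2.0000)
cross product → J_v[:, 1] = (-1.7321,-1.0000,3.4641)
J_ω[:, 1] = z_1
entry J[1][1] = -1.0000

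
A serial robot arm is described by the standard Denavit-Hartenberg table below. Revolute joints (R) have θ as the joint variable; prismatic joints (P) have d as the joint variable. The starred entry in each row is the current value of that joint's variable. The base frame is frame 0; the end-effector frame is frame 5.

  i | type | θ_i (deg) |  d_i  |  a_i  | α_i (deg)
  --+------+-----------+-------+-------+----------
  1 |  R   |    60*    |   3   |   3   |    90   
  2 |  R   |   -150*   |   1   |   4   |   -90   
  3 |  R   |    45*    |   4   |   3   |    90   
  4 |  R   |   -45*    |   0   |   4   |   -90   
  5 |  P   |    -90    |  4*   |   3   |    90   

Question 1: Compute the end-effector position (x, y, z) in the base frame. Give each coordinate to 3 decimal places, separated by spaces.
-5.399 -3.352 -6.585

after link 1: o_1 = (1.5000, 2.5981, 3.0000)
after link 2: o_2 = (0.6340, -0.9019, 1.0000)
after link 3: o_3 = (-1.1217, 0.2998, -3.5248)
after link 4: o_4 = (-4.4269, -1.4249, -2.0753)
after link 5: o_5 = (-5.3993, -3.3519, -6.5854)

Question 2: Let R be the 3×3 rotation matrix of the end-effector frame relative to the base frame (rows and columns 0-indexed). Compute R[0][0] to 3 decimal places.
0.306

End-effector x-axis (col 0 of R) = (0.3062,-0.8839,-0.3536)
R[0][0] = 0.3062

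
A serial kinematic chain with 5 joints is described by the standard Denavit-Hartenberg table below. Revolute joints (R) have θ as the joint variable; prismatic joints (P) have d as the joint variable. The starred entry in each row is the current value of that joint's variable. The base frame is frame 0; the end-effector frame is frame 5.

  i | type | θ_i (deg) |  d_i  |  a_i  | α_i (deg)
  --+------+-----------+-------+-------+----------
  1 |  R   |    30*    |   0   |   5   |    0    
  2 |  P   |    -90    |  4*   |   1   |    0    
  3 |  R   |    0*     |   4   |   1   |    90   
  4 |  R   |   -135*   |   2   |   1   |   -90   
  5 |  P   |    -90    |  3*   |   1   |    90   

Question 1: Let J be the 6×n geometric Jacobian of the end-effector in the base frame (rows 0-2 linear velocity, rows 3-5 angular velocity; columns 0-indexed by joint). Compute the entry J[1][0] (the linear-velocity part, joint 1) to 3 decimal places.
3.439

axis z_0 = ẑ; lever o_n−o_0 = (3.4392,-1.9568,5.1716)
cross product → J_v[:, 0] = (1.9568,3.4392,-0.0000)
J_ω[:, 0] = z_0
entry J[1][0] = 3.4392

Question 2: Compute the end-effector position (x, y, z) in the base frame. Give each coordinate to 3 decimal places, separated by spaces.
after link 1: o_1 = (4.3301, 2.5000, 0.0000)
after link 2: o_2 = (4.8301, 1.6340, 4.0000)
after link 3: o_3 = (5.3301, 0.7679, 8.0000)
after link 4: o_4 = (3.2445, 0.3803, 7.2929)
after link 5: o_5 = (3.4392, -1.9568, 5.1716)

3.439 -1.957 5.172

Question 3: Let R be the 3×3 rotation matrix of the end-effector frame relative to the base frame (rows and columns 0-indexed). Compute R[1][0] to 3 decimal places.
-0.500

End-effector x-axis (col 0 of R) = (-0.8660,-0.5000,0.0000)
R[1][0] = -0.5000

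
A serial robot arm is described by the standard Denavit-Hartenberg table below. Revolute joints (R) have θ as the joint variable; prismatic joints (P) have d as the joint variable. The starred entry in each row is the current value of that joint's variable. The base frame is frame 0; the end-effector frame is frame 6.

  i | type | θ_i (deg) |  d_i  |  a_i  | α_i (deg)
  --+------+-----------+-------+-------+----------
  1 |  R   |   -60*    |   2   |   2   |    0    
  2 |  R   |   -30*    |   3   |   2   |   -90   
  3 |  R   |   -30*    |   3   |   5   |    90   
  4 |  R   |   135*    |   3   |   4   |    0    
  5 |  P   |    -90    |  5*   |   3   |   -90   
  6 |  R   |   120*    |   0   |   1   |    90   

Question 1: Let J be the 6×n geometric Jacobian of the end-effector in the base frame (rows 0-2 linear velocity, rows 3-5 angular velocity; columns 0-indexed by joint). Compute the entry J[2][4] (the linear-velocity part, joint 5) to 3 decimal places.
0.866

prismatic axis z_4 = (-0.0000,0.5000,0.8660)
J_v[:, 4] = z_4; J_ω[:, 4] = (0,0,0)
entry J[2][4] = 0.8660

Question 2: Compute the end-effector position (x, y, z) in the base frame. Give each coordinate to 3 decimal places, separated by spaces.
8.596 -3.577 13.148

after link 1: o_1 = (1.0000, -1.7321, 2.0000)
after link 2: o_2 = (1.0000, -3.7321, 5.0000)
after link 3: o_3 = (4.0000, -8.0622, 7.5000)
after link 4: o_4 = (6.8284, -4.1127, 8.6839)
after link 5: o_5 = (8.9497, -3.4498, 14.0746)
after link 6: o_6 = (8.5962, -3.5766, 13.1479)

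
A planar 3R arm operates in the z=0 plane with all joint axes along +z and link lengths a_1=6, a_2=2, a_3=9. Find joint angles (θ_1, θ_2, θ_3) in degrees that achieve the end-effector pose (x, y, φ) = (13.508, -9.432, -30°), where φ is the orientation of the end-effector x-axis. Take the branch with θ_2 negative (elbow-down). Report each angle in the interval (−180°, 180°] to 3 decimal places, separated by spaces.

wrist centre = target − a_3·(cos φ, sin φ) = (5.7138, -4.9320)
cos θ_2 = (56.9718−6²−2²)/(2·6·2) = 0.7072; θ_2 = -44.9958° (elbow-down)
β = atan2(-4.9320,5.7138) = -40.8000°; ψ = atan2(-1.4141,7.4143) = -10.7982°
θ_1 = β − ψ = -30.0019°
θ_3 = φ − θ_1 − θ_2 = 44.9977° (wrapped to (-180°,180°])

-30.002 -44.996 44.998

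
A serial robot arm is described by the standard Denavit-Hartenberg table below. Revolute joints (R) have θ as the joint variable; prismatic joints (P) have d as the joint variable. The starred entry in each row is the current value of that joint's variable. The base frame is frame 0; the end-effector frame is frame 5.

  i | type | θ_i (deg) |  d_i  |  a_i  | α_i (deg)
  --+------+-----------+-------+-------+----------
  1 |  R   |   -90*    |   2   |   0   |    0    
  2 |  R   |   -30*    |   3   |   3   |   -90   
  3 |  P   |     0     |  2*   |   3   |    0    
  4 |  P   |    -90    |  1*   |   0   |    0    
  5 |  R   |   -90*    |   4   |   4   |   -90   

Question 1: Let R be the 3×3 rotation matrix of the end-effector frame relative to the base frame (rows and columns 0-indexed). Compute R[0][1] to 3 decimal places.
End-effector y-axis (col 1 of R) = (-0.8660,0.5000,-0.0000)
R[0][1] = -0.8660

-0.866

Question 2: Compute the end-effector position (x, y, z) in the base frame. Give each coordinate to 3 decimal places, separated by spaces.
5.062 -5.232 5.000

after link 1: o_1 = (0.0000, 0.0000, 2.0000)
after link 2: o_2 = (-1.5000, -2.5981, 5.0000)
after link 3: o_3 = (-1.2679, -6.1962, 5.0000)
after link 4: o_4 = (-0.4019, -6.6962, 5.0000)
after link 5: o_5 = (5.0622, -5.2321, 5.0000)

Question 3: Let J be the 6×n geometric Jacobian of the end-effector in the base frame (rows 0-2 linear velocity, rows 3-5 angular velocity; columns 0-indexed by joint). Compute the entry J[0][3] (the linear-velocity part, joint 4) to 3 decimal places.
0.866

prismatic axis z_3 = (0.8660,-0.5000,0.0000)
J_v[:, 3] = z_3; J_ω[:, 3] = (0,0,0)
entry J[0][3] = 0.8660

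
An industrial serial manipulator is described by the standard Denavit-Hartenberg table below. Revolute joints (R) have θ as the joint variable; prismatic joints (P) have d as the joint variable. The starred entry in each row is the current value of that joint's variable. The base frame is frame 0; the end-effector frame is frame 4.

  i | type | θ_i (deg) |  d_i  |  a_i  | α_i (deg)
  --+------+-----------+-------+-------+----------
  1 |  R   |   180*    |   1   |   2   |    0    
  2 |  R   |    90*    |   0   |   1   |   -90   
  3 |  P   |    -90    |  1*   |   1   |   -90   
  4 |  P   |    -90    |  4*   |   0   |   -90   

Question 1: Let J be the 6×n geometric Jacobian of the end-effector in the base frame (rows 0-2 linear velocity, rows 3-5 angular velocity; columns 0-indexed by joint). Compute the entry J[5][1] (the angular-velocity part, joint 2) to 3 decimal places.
1.000

axis z_1 = (0.0000,0.0000,1.0000); lever o_n−o_1 = (1.0000,-5.0000,1.0000)
cross product → J_v[:, 1] = (5.0000,1.0000,-0.0000)
J_ω[:, 1] = z_1
entry J[5][1] = 1.0000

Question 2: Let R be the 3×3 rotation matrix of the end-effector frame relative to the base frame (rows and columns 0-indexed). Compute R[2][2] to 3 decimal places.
1.000

End-effector z-axis (col 2 of R) = (-0.0000,-0.0000,1.0000)
R[2][2] = 1.0000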